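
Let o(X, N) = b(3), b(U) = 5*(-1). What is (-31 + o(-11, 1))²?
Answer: 1296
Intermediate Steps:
b(U) = -5
o(X, N) = -5
(-31 + o(-11, 1))² = (-31 - 5)² = (-36)² = 1296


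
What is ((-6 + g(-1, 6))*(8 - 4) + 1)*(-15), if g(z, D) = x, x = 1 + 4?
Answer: 45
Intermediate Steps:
x = 5
g(z, D) = 5
((-6 + g(-1, 6))*(8 - 4) + 1)*(-15) = ((-6 + 5)*(8 - 4) + 1)*(-15) = (-1*4 + 1)*(-15) = (-4 + 1)*(-15) = -3*(-15) = 45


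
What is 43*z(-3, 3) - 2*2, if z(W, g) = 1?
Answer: 39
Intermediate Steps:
43*z(-3, 3) - 2*2 = 43*1 - 2*2 = 43 - 4 = 39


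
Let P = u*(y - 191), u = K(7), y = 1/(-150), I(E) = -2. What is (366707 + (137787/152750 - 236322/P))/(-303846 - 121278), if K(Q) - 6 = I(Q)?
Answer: -123556069572949/143117675757000 ≈ -0.86332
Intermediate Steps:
K(Q) = 4 (K(Q) = 6 - 2 = 4)
y = -1/150 ≈ -0.0066667
u = 4
P = -57302/75 (P = 4*(-1/150 - 191) = 4*(-28651/150) = -57302/75 ≈ -764.03)
(366707 + (137787/152750 - 236322/P))/(-303846 - 121278) = (366707 + (137787/152750 - 236322/(-57302/75)))/(-303846 - 121278) = (366707 + (137787*(1/152750) - 236322*(-75/57302)))/(-425124) = (366707 + (10599/11750 + 8862075/28651))*(-1/425124) = (366707 + 104433053199/336649250)*(-1/425124) = (123556069572949/336649250)*(-1/425124) = -123556069572949/143117675757000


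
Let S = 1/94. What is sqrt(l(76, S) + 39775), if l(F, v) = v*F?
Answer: sqrt(87864761)/47 ≈ 199.44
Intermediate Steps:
S = 1/94 ≈ 0.010638
l(F, v) = F*v
sqrt(l(76, S) + 39775) = sqrt(76*(1/94) + 39775) = sqrt(38/47 + 39775) = sqrt(1869463/47) = sqrt(87864761)/47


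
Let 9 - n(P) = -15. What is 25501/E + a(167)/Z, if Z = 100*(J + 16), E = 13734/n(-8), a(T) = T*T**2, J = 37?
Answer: 1600222001/1733100 ≈ 923.33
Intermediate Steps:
n(P) = 24 (n(P) = 9 - 1*(-15) = 9 + 15 = 24)
a(T) = T**3
E = 2289/4 (E = 13734/24 = 13734*(1/24) = 2289/4 ≈ 572.25)
Z = 5300 (Z = 100*(37 + 16) = 100*53 = 5300)
25501/E + a(167)/Z = 25501/(2289/4) + 167**3/5300 = 25501*(4/2289) + 4657463*(1/5300) = 14572/327 + 4657463/5300 = 1600222001/1733100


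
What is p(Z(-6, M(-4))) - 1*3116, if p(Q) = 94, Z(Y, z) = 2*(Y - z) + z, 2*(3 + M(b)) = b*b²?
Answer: -3022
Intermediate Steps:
M(b) = -3 + b³/2 (M(b) = -3 + (b*b²)/2 = -3 + b³/2)
Z(Y, z) = -z + 2*Y (Z(Y, z) = (-2*z + 2*Y) + z = -z + 2*Y)
p(Z(-6, M(-4))) - 1*3116 = 94 - 1*3116 = 94 - 3116 = -3022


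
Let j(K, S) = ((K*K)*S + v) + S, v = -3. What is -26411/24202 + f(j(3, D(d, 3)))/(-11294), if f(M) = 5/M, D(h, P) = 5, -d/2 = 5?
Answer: -3504888802/3211714309 ≈ -1.0913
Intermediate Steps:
d = -10 (d = -2*5 = -10)
j(K, S) = -3 + S + S*K² (j(K, S) = ((K*K)*S - 3) + S = (K²*S - 3) + S = (S*K² - 3) + S = (-3 + S*K²) + S = -3 + S + S*K²)
-26411/24202 + f(j(3, D(d, 3)))/(-11294) = -26411/24202 + (5/(-3 + 5 + 5*3²))/(-11294) = -26411*1/24202 + (5/(-3 + 5 + 5*9))*(-1/11294) = -26411/24202 + (5/(-3 + 5 + 45))*(-1/11294) = -26411/24202 + (5/47)*(-1/11294) = -26411/24202 - 5/530818 = -3504888802/3211714309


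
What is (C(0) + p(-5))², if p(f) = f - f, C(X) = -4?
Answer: 16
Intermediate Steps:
p(f) = 0
(C(0) + p(-5))² = (-4 + 0)² = (-4)² = 16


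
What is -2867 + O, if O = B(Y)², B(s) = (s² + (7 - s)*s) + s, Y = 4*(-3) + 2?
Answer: 3533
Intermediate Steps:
Y = -10 (Y = -12 + 2 = -10)
B(s) = s + s² + s*(7 - s) (B(s) = (s² + s*(7 - s)) + s = s + s² + s*(7 - s))
O = 6400 (O = (8*(-10))² = (-80)² = 6400)
-2867 + O = -2867 + 6400 = 3533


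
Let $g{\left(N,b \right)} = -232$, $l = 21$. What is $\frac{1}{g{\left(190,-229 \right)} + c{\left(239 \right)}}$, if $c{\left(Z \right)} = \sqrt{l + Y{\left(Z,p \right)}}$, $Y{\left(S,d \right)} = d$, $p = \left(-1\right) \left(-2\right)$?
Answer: $- \frac{232}{53801} - \frac{\sqrt{23}}{53801} \approx -0.0044013$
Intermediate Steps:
$p = 2$
$c{\left(Z \right)} = \sqrt{23}$ ($c{\left(Z \right)} = \sqrt{21 + 2} = \sqrt{23}$)
$\frac{1}{g{\left(190,-229 \right)} + c{\left(239 \right)}} = \frac{1}{-232 + \sqrt{23}}$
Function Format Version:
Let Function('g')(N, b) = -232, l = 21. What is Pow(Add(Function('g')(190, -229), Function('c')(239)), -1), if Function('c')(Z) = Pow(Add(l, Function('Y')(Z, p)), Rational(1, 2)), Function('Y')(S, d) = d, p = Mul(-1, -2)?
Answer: Add(Rational(-232, 53801), Mul(Rational(-1, 53801), Pow(23, Rational(1, 2)))) ≈ -0.0044013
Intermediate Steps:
p = 2
Function('c')(Z) = Pow(23, Rational(1, 2)) (Function('c')(Z) = Pow(Add(21, 2), Rational(1, 2)) = Pow(23, Rational(1, 2)))
Pow(Add(Function('g')(190, -229), Function('c')(239)), -1) = Pow(Add(-232, Pow(23, Rational(1, 2))), -1)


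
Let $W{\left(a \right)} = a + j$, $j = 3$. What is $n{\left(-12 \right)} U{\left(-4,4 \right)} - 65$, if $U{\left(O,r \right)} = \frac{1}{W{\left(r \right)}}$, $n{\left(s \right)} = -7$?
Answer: $-66$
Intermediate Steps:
$W{\left(a \right)} = 3 + a$ ($W{\left(a \right)} = a + 3 = 3 + a$)
$U{\left(O,r \right)} = \frac{1}{3 + r}$
$n{\left(-12 \right)} U{\left(-4,4 \right)} - 65 = - \frac{7}{3 + 4} - 65 = - \frac{7}{7} - 65 = \left(-7\right) \frac{1}{7} - 65 = -1 - 65 = -66$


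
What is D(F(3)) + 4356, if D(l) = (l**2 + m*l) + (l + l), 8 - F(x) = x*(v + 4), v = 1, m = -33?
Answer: 4622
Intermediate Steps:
F(x) = 8 - 5*x (F(x) = 8 - x*(1 + 4) = 8 - x*5 = 8 - 5*x)
D(l) = l**2 - 31*l (D(l) = (l**2 - 33*l) + (l + l) = (l**2 - 33*l) + 2*l = l**2 - 31*l)
D(F(3)) + 4356 = (8 - 5*3)*(-31 + (8 - 5*3)) + 4356 = (8 - 15)*(-31 + (8 - 15)) + 4356 = -7*(-31 - 7) + 4356 = -7*(-38) + 4356 = 266 + 4356 = 4622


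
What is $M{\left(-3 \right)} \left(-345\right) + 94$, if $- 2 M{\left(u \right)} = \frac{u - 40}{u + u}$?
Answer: $\frac{5321}{4} \approx 1330.3$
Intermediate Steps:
$M{\left(u \right)} = - \frac{-40 + u}{4 u}$ ($M{\left(u \right)} = - \frac{\left(u - 40\right) \frac{1}{u + u}}{2} = - \frac{\left(u - 40\right) \frac{1}{2 u}}{2} = - \frac{\left(-40 + u\right) \frac{1}{2 u}}{2} = - \frac{\frac{1}{2} \frac{1}{u} \left(-40 + u\right)}{2} = - \frac{-40 + u}{4 u}$)
$M{\left(-3 \right)} \left(-345\right) + 94 = \frac{40 - -3}{4 \left(-3\right)} \left(-345\right) + 94 = \frac{1}{4} \left(- \frac{1}{3}\right) \left(40 + 3\right) \left(-345\right) + 94 = \frac{1}{4} \left(- \frac{1}{3}\right) 43 \left(-345\right) + 94 = \left(- \frac{43}{12}\right) \left(-345\right) + 94 = \frac{4945}{4} + 94 = \frac{5321}{4}$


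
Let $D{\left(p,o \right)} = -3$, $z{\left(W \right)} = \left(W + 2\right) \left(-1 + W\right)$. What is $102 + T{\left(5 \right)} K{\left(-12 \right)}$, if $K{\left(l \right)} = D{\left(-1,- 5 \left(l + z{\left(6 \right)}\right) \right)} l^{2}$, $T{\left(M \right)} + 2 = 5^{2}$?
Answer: $-9834$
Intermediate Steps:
$z{\left(W \right)} = \left(-1 + W\right) \left(2 + W\right)$ ($z{\left(W \right)} = \left(2 + W\right) \left(-1 + W\right) = \left(-1 + W\right) \left(2 + W\right)$)
$T{\left(M \right)} = 23$ ($T{\left(M \right)} = -2 + 5^{2} = -2 + 25 = 23$)
$K{\left(l \right)} = - 3 l^{2}$
$102 + T{\left(5 \right)} K{\left(-12 \right)} = 102 + 23 \left(- 3 \left(-12\right)^{2}\right) = 102 + 23 \left(\left(-3\right) 144\right) = 102 + 23 \left(-432\right) = 102 - 9936 = -9834$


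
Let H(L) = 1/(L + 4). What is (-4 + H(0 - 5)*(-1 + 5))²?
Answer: 64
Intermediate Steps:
H(L) = 1/(4 + L)
(-4 + H(0 - 5)*(-1 + 5))² = (-4 + (-1 + 5)/(4 + (0 - 5)))² = (-4 + 4/(4 - 5))² = (-4 + 4/(-1))² = (-4 - 1*4)² = (-4 - 4)² = (-8)² = 64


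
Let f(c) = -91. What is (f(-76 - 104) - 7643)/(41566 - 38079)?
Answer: -7734/3487 ≈ -2.2180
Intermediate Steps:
(f(-76 - 104) - 7643)/(41566 - 38079) = (-91 - 7643)/(41566 - 38079) = -7734/3487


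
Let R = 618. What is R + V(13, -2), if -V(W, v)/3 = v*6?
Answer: 654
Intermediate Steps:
V(W, v) = -18*v (V(W, v) = -3*v*6 = -18*v)
R + V(13, -2) = 618 - 18*(-2) = 618 + 36 = 654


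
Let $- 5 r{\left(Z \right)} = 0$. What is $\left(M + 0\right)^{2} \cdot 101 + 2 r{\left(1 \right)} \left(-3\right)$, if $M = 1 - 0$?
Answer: $101$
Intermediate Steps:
$M = 1$ ($M = 1 + 0 = 1$)
$r{\left(Z \right)} = 0$ ($r{\left(Z \right)} = \left(- \frac{1}{5}\right) 0 = 0$)
$\left(M + 0\right)^{2} \cdot 101 + 2 r{\left(1 \right)} \left(-3\right) = \left(1 + 0\right)^{2} \cdot 101 + 2 \cdot 0 \left(-3\right) = 1^{2} \cdot 101 + 0 \left(-3\right) = 1 \cdot 101 + 0 = 101 + 0 = 101$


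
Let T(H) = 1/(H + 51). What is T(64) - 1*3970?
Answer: -456549/115 ≈ -3970.0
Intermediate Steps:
T(H) = 1/(51 + H)
T(64) - 1*3970 = 1/(51 + 64) - 1*3970 = 1/115 - 3970 = -456549/115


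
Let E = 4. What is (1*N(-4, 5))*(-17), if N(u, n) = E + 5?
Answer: -153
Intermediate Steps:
N(u, n) = 9 (N(u, n) = 4 + 5 = 9)
(1*N(-4, 5))*(-17) = (1*9)*(-17) = 9*(-17) = -153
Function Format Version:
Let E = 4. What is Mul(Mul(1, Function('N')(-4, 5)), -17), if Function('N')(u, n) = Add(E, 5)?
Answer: -153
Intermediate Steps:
Function('N')(u, n) = 9 (Function('N')(u, n) = Add(4, 5) = 9)
Mul(Mul(1, Function('N')(-4, 5)), -17) = Mul(Mul(1, 9), -17) = Mul(9, -17) = -153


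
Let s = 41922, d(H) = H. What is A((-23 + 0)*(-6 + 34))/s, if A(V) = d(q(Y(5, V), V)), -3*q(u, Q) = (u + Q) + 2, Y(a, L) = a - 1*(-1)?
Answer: 106/20961 ≈ 0.0050570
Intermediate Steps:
Y(a, L) = 1 + a (Y(a, L) = a + 1 = 1 + a)
q(u, Q) = -⅔ - Q/3 - u/3 (q(u, Q) = -((u + Q) + 2)/3 = -((Q + u) + 2)/3 = -(2 + Q + u)/3 = -⅔ - Q/3 - u/3)
A(V) = -8/3 - V/3 (A(V) = -⅔ - V/3 - (1 + 5)/3 = -⅔ - V/3 - ⅓*6 = -⅔ - V/3 - 2 = -8/3 - V/3)
A((-23 + 0)*(-6 + 34))/s = (-8/3 - (-23 + 0)*(-6 + 34)/3)/41922 = (-8/3 - (-23)*28/3)*(1/41922) = (-8/3 - ⅓*(-644))*(1/41922) = (-8/3 + 644/3)*(1/41922) = 212*(1/41922) = 106/20961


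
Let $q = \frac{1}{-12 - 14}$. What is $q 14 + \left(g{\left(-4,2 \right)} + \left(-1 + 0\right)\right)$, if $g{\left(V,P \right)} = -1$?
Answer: $- \frac{33}{13} \approx -2.5385$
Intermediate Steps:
$q = - \frac{1}{26}$ ($q = \frac{1}{-26} = - \frac{1}{26} \approx -0.038462$)
$q 14 + \left(g{\left(-4,2 \right)} + \left(-1 + 0\right)\right) = \left(- \frac{1}{26}\right) 14 + \left(-1 + \left(-1 + 0\right)\right) = - \frac{7}{13} - 2 = - \frac{33}{13}$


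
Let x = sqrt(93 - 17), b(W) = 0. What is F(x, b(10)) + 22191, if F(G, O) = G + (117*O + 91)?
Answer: 22282 + 2*sqrt(19) ≈ 22291.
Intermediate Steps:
x = 2*sqrt(19) (x = sqrt(76) = 2*sqrt(19) ≈ 8.7178)
F(G, O) = 91 + G + 117*O (F(G, O) = G + (91 + 117*O) = 91 + G + 117*O)
F(x, b(10)) + 22191 = (91 + 2*sqrt(19) + 117*0) + 22191 = (91 + 2*sqrt(19) + 0) + 22191 = (91 + 2*sqrt(19)) + 22191 = 22282 + 2*sqrt(19)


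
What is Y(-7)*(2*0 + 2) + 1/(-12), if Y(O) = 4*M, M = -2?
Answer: -193/12 ≈ -16.083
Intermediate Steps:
Y(O) = -8 (Y(O) = 4*(-2) = -8)
Y(-7)*(2*0 + 2) + 1/(-12) = -8*(2*0 + 2) + 1/(-12) = -8*(0 + 2) - 1/12 = -8*2 - 1/12 = -16 - 1/12 = -193/12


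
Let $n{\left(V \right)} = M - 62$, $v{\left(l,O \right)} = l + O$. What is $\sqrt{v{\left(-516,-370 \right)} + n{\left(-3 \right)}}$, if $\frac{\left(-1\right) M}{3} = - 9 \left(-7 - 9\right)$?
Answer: $2 i \sqrt{345} \approx 37.148 i$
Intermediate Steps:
$v{\left(l,O \right)} = O + l$
$M = -432$ ($M = - 3 \left(- 9 \left(-7 - 9\right)\right) = - 3 \left(\left(-9\right) \left(-16\right)\right) = \left(-3\right) 144 = -432$)
$n{\left(V \right)} = -494$ ($n{\left(V \right)} = -432 - 62 = -494$)
$\sqrt{v{\left(-516,-370 \right)} + n{\left(-3 \right)}} = \sqrt{\left(-370 - 516\right) - 494} = \sqrt{-886 - 494} = \sqrt{-1380} = 2 i \sqrt{345}$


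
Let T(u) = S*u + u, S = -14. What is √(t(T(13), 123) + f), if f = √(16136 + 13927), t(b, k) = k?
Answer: √(123 + √30063) ≈ 17.216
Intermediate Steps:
T(u) = -13*u (T(u) = -14*u + u = -13*u)
f = √30063 ≈ 173.39
√(t(T(13), 123) + f) = √(123 + √30063)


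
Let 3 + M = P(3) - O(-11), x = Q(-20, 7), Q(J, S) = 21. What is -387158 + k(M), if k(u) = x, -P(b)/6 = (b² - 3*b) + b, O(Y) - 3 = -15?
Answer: -387137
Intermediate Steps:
O(Y) = -12 (O(Y) = 3 - 15 = -12)
P(b) = -6*b² + 12*b (P(b) = -6*((b² - 3*b) + b) = -6*(b² - 2*b) = -6*b² + 12*b)
x = 21
M = -9 (M = -3 + (6*3*(2 - 1*3) - 1*(-12)) = -3 + (6*3*(2 - 3) + 12) = -3 + (6*3*(-1) + 12) = -3 + (-18 + 12) = -3 - 6 = -9)
k(u) = 21
-387158 + k(M) = -387158 + 21 = -387137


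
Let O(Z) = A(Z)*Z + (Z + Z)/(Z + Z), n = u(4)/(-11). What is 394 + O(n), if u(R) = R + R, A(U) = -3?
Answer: 4369/11 ≈ 397.18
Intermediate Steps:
u(R) = 2*R
n = -8/11 (n = (2*4)/(-11) = 8*(-1/11) = -8/11 ≈ -0.72727)
O(Z) = 1 - 3*Z (O(Z) = -3*Z + (Z + Z)/(Z + Z) = -3*Z + (2*Z)/((2*Z)) = -3*Z + (2*Z)*(1/(2*Z)) = -3*Z + 1 = 1 - 3*Z)
394 + O(n) = 394 + (1 - 3*(-8/11)) = 394 + (1 + 24/11) = 394 + 35/11 = 4369/11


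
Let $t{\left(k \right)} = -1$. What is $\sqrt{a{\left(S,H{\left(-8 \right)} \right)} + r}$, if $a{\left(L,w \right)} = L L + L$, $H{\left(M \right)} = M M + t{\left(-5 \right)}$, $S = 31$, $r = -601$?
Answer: $\sqrt{391} \approx 19.774$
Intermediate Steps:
$H{\left(M \right)} = -1 + M^{2}$ ($H{\left(M \right)} = M M - 1 = M^{2} - 1 = -1 + M^{2}$)
$a{\left(L,w \right)} = L + L^{2}$ ($a{\left(L,w \right)} = L^{2} + L = L + L^{2}$)
$\sqrt{a{\left(S,H{\left(-8 \right)} \right)} + r} = \sqrt{31 \left(1 + 31\right) - 601} = \sqrt{31 \cdot 32 - 601} = \sqrt{992 - 601} = \sqrt{391}$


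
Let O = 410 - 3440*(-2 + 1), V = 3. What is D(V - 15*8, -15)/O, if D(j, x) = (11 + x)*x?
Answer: 6/385 ≈ 0.015584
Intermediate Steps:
O = 3850 (O = 410 - 3440*(-1) = 410 - 430*(-8) = 410 + 3440 = 3850)
D(j, x) = x*(11 + x)
D(V - 15*8, -15)/O = -15*(11 - 15)/3850 = -15*(-4)*(1/3850) = 60*(1/3850) = 6/385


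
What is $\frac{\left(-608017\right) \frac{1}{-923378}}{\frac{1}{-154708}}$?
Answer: $- \frac{47032547018}{461689} \approx -1.0187 \cdot 10^{5}$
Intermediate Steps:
$\frac{\left(-608017\right) \frac{1}{-923378}}{\frac{1}{-154708}} = \frac{\left(-608017\right) \left(- \frac{1}{923378}\right)}{- \frac{1}{154708}} = \frac{608017}{923378} \left(-154708\right) = - \frac{47032547018}{461689}$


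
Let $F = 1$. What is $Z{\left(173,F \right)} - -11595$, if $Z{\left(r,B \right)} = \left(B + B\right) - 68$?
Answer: $11529$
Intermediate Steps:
$Z{\left(r,B \right)} = -68 + 2 B$ ($Z{\left(r,B \right)} = 2 B - 68 = -68 + 2 B$)
$Z{\left(173,F \right)} - -11595 = \left(-68 + 2 \cdot 1\right) - -11595 = \left(-68 + 2\right) + 11595 = -66 + 11595 = 11529$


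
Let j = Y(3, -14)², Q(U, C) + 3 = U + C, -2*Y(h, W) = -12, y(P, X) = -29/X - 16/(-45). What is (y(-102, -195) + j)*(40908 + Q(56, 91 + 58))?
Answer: 175580810/117 ≈ 1.5007e+6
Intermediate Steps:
y(P, X) = 16/45 - 29/X (y(P, X) = -29/X - 16*(-1/45) = -29/X + 16/45 = 16/45 - 29/X)
Y(h, W) = 6 (Y(h, W) = -½*(-12) = 6)
Q(U, C) = -3 + C + U (Q(U, C) = -3 + (U + C) = -3 + (C + U) = -3 + C + U)
j = 36 (j = 6² = 36)
(y(-102, -195) + j)*(40908 + Q(56, 91 + 58)) = ((16/45 - 29/(-195)) + 36)*(40908 + (-3 + (91 + 58) + 56)) = ((16/45 - 29*(-1/195)) + 36)*(40908 + (-3 + 149 + 56)) = ((16/45 + 29/195) + 36)*(40908 + 202) = (59/117 + 36)*41110 = (4271/117)*41110 = 175580810/117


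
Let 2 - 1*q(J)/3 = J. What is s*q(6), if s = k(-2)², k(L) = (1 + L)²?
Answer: -12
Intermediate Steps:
q(J) = 6 - 3*J
s = 1 (s = ((1 - 2)²)² = ((-1)²)² = 1² = 1)
s*q(6) = 1*(6 - 3*6) = 1*(6 - 18) = 1*(-12) = -12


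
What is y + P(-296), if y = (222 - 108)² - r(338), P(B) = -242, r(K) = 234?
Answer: 12520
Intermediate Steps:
y = 12762 (y = (222 - 108)² - 1*234 = 114² - 234 = 12996 - 234 = 12762)
y + P(-296) = 12762 - 242 = 12520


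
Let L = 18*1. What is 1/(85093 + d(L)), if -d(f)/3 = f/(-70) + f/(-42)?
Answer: 35/2978327 ≈ 1.1752e-5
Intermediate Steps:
L = 18
d(f) = 4*f/35 (d(f) = -3*(f/(-70) + f/(-42)) = -3*(f*(-1/70) + f*(-1/42)) = -3*(-f/70 - f/42) = -(-4)*f/35 = 4*f/35)
1/(85093 + d(L)) = 1/(85093 + (4/35)*18) = 1/(85093 + 72/35) = 1/(2978327/35) = 35/2978327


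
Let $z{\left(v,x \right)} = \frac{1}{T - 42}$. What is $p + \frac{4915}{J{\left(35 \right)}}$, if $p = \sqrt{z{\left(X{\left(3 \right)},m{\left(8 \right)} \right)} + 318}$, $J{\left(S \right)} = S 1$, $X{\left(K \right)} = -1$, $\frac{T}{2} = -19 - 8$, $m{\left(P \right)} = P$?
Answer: $\frac{983}{7} + \frac{7 \sqrt{3738}}{24} \approx 158.26$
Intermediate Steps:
$T = -54$ ($T = 2 \left(-19 - 8\right) = 2 \left(-27\right) = -54$)
$J{\left(S \right)} = S$
$z{\left(v,x \right)} = - \frac{1}{96}$ ($z{\left(v,x \right)} = \frac{1}{-54 - 42} = \frac{1}{-96} = - \frac{1}{96}$)
$p = \frac{7 \sqrt{3738}}{24}$ ($p = \sqrt{- \frac{1}{96} + 318} = \sqrt{\frac{30527}{96}} = \frac{7 \sqrt{3738}}{24} \approx 17.832$)
$p + \frac{4915}{J{\left(35 \right)}} = \frac{7 \sqrt{3738}}{24} + \frac{4915}{35} = \frac{7 \sqrt{3738}}{24} + 4915 \cdot \frac{1}{35} = \frac{7 \sqrt{3738}}{24} + \frac{983}{7} = \frac{983}{7} + \frac{7 \sqrt{3738}}{24}$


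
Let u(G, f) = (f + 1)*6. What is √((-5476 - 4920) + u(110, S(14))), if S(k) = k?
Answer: I*√10306 ≈ 101.52*I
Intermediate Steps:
u(G, f) = 6 + 6*f (u(G, f) = (1 + f)*6 = 6 + 6*f)
√((-5476 - 4920) + u(110, S(14))) = √((-5476 - 4920) + (6 + 6*14)) = √(-10396 + (6 + 84)) = √(-10396 + 90) = √(-10306) = I*√10306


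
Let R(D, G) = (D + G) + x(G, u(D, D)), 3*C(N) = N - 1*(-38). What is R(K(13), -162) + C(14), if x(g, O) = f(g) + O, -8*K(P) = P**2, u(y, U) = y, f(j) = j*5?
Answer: -11963/12 ≈ -996.92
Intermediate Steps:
f(j) = 5*j
C(N) = 38/3 + N/3 (C(N) = (N - 1*(-38))/3 = (N + 38)/3 = (38 + N)/3 = 38/3 + N/3)
K(P) = -P**2/8
x(g, O) = O + 5*g (x(g, O) = 5*g + O = O + 5*g)
R(D, G) = 2*D + 6*G (R(D, G) = (D + G) + (D + 5*G) = 2*D + 6*G)
R(K(13), -162) + C(14) = (2*(-1/8*13**2) + 6*(-162)) + (38/3 + (1/3)*14) = (2*(-1/8*169) - 972) + (38/3 + 14/3) = (2*(-169/8) - 972) + 52/3 = (-169/4 - 972) + 52/3 = -4057/4 + 52/3 = -11963/12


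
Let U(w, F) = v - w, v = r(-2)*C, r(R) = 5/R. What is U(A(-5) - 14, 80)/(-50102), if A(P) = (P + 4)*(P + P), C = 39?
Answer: 187/100204 ≈ 0.0018662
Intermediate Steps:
A(P) = 2*P*(4 + P) (A(P) = (4 + P)*(2*P) = 2*P*(4 + P))
v = -195/2 (v = (5/(-2))*39 = (5*(-½))*39 = -5/2*39 = -195/2 ≈ -97.500)
U(w, F) = -195/2 - w
U(A(-5) - 14, 80)/(-50102) = (-195/2 - (2*(-5)*(4 - 5) - 14))/(-50102) = (-195/2 - (2*(-5)*(-1) - 14))*(-1/50102) = (-195/2 - (10 - 14))*(-1/50102) = (-195/2 - 1*(-4))*(-1/50102) = (-195/2 + 4)*(-1/50102) = -187/2*(-1/50102) = 187/100204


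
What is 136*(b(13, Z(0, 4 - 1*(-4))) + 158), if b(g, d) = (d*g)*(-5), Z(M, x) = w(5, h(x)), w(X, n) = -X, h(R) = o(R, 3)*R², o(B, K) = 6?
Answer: 65688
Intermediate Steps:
h(R) = 6*R²
Z(M, x) = -5 (Z(M, x) = -1*5 = -5)
b(g, d) = -5*d*g
136*(b(13, Z(0, 4 - 1*(-4))) + 158) = 136*(-5*(-5)*13 + 158) = 136*(325 + 158) = 136*483 = 65688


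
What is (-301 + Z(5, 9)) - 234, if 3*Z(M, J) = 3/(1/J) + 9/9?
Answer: -1577/3 ≈ -525.67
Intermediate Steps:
Z(M, J) = 1/3 + J (Z(M, J) = (3/(1/J) + 9/9)/3 = (3*J + 9*(1/9))/3 = (3*J + 1)/3 = (1 + 3*J)/3 = 1/3 + J)
(-301 + Z(5, 9)) - 234 = (-301 + (1/3 + 9)) - 234 = (-301 + 28/3) - 234 = -875/3 - 234 = -1577/3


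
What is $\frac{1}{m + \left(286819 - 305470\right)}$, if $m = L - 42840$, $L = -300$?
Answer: $- \frac{1}{61791} \approx -1.6184 \cdot 10^{-5}$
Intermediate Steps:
$m = -43140$ ($m = -300 - 42840 = -43140$)
$\frac{1}{m + \left(286819 - 305470\right)} = \frac{1}{-43140 + \left(286819 - 305470\right)} = \frac{1}{-43140 - 18651} = \frac{1}{-61791} = - \frac{1}{61791}$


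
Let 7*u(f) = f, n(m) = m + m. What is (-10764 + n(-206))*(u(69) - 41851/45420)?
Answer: -7937818262/79485 ≈ -99866.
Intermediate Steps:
n(m) = 2*m
u(f) = f/7
(-10764 + n(-206))*(u(69) - 41851/45420) = (-10764 + 2*(-206))*((1/7)*69 - 41851/45420) = (-10764 - 412)*(69/7 - 41851*1/45420) = -11176*(69/7 - 41851/45420) = -11176*2841023/317940 = -7937818262/79485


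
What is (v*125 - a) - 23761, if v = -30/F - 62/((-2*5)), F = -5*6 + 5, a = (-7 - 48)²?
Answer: -25861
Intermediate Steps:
a = 3025 (a = (-55)² = 3025)
F = -25 (F = -30 + 5 = -25)
v = 37/5 (v = -30/(-25) - 62/((-2*5)) = -30*(-1/25) - 62/(-10) = 6/5 - 62*(-⅒) = 6/5 + 31/5 = 37/5 ≈ 7.4000)
(v*125 - a) - 23761 = ((37/5)*125 - 1*3025) - 23761 = (925 - 3025) - 23761 = -2100 - 23761 = -25861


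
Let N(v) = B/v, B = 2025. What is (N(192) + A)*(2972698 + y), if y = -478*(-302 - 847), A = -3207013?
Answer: -11294806079710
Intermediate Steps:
N(v) = 2025/v
y = 549222 (y = -478*(-1149) = 549222)
(N(192) + A)*(2972698 + y) = (2025/192 - 3207013)*(2972698 + 549222) = (2025*(1/192) - 3207013)*3521920 = (675/64 - 3207013)*3521920 = -205248157/64*3521920 = -11294806079710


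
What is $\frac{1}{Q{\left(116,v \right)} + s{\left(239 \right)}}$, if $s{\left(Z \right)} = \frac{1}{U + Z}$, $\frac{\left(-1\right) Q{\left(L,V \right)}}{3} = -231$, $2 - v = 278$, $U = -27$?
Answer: $\frac{212}{146917} \approx 0.001443$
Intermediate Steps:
$v = -276$ ($v = 2 - 278 = -276$)
$Q{\left(L,V \right)} = 693$ ($Q{\left(L,V \right)} = \left(-3\right) \left(-231\right) = 693$)
$s{\left(Z \right)} = \frac{1}{-27 + Z}$
$\frac{1}{Q{\left(116,v \right)} + s{\left(239 \right)}} = \frac{1}{693 + \frac{1}{-27 + 239}} = \frac{1}{693 + \frac{1}{212}} = \frac{1}{\frac{146917}{212}} = \frac{212}{146917}$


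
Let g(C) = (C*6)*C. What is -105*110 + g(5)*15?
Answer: -9300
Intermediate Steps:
g(C) = 6*C² (g(C) = (6*C)*C = 6*C²)
-105*110 + g(5)*15 = -105*110 + (6*5²)*15 = -11550 + (6*25)*15 = -11550 + 150*15 = -11550 + 2250 = -9300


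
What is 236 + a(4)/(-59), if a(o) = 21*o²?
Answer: 13588/59 ≈ 230.31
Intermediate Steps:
236 + a(4)/(-59) = 236 + (21*4²)/(-59) = 236 + (21*16)*(-1/59) = 236 + 336*(-1/59) = 236 - 336/59 = 13588/59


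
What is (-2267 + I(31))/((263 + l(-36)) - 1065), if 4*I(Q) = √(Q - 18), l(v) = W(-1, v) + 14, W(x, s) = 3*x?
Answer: 2267/791 - √13/3164 ≈ 2.8649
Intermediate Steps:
l(v) = 11 (l(v) = 3*(-1) + 14 = -3 + 14 = 11)
I(Q) = √(-18 + Q)/4 (I(Q) = √(Q - 18)/4 = √(-18 + Q)/4)
(-2267 + I(31))/((263 + l(-36)) - 1065) = (-2267 + √(-18 + 31)/4)/((263 + 11) - 1065) = (-2267 + √13/4)/(274 - 1065) = (-2267 + √13/4)/(-791) = (-2267 + √13/4)*(-1/791) = 2267/791 - √13/3164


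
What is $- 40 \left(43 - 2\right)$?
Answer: $-1640$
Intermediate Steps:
$- 40 \left(43 - 2\right) = \left(-40\right) 41 = -1640$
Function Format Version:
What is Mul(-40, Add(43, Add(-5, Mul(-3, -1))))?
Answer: -1640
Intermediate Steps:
Mul(-40, Add(43, Add(-5, Mul(-3, -1)))) = Mul(-40, Add(43, Add(-5, 3))) = Mul(-40, Add(43, -2)) = Mul(-40, 41) = -1640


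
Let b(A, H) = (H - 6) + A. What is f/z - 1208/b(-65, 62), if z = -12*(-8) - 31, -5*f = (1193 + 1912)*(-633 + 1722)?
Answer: -6007901/585 ≈ -10270.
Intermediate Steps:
b(A, H) = -6 + A + H (b(A, H) = (-6 + H) + A = -6 + A + H)
f = -676269 (f = -(1193 + 1912)*(-633 + 1722)/5 = -621*1089 = -1/5*3381345 = -676269)
z = 65 (z = 96 - 31 = 65)
f/z - 1208/b(-65, 62) = -676269/65 - 1208/(-6 - 65 + 62) = -676269*1/65 - 1208/(-9) = -676269/65 - 1208*(-1/9) = -676269/65 + 1208/9 = -6007901/585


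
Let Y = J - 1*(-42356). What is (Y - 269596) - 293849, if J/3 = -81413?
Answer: -765328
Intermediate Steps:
J = -244239 (J = 3*(-81413) = -244239)
Y = -201883 (Y = -244239 - 1*(-42356) = -244239 + 42356 = -201883)
(Y - 269596) - 293849 = (-201883 - 269596) - 293849 = -471479 - 293849 = -765328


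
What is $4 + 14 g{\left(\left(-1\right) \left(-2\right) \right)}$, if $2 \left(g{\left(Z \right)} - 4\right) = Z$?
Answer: $74$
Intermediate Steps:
$g{\left(Z \right)} = 4 + \frac{Z}{2}$
$4 + 14 g{\left(\left(-1\right) \left(-2\right) \right)} = 4 + 14 \left(4 + \frac{\left(-1\right) \left(-2\right)}{2}\right) = 4 + 14 \left(4 + \frac{1}{2} \cdot 2\right) = 4 + 14 \left(4 + 1\right) = 4 + 14 \cdot 5 = 4 + 70 = 74$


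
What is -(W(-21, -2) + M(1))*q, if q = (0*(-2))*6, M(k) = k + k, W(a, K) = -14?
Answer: 0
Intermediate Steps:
M(k) = 2*k
q = 0 (q = 0*6 = 0)
-(W(-21, -2) + M(1))*q = -(-14 + 2*1)*0 = -(-14 + 2)*0 = -(-12)*0 = -1*0 = 0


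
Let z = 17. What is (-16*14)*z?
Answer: -3808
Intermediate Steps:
(-16*14)*z = -16*14*17 = -224*17 = -3808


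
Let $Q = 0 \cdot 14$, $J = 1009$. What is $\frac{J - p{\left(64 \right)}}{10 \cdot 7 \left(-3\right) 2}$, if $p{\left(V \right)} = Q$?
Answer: $- \frac{1009}{420} \approx -2.4024$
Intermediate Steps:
$Q = 0$
$p{\left(V \right)} = 0$
$\frac{J - p{\left(64 \right)}}{10 \cdot 7 \left(-3\right) 2} = \frac{1009 - 0}{10 \cdot 7 \left(-3\right) 2} = \frac{1009 + 0}{70 \left(-3\right) 2} = \frac{1009}{\left(-210\right) 2} = \frac{1009}{-420} = 1009 \left(- \frac{1}{420}\right) = - \frac{1009}{420}$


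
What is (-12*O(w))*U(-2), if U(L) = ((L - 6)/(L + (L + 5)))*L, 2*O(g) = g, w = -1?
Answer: 96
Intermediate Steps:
O(g) = g/2
U(L) = L*(-6 + L)/(5 + 2*L) (U(L) = ((-6 + L)/(L + (5 + L)))*L = ((-6 + L)/(5 + 2*L))*L = L*(-6 + L)/(5 + 2*L))
(-12*O(w))*U(-2) = (-6*(-1))*(-2*(-6 - 2)/(5 + 2*(-2))) = (-12*(-½))*(-2*(-8)/(5 - 4)) = 6*(-2*(-8)/1) = 6*(-2*1*(-8)) = 6*16 = 96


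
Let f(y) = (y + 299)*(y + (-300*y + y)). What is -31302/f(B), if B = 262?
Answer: 5217/7300106 ≈ 0.00071465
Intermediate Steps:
f(y) = -298*y*(299 + y) (f(y) = (299 + y)*(y - 299*y) = (299 + y)*(-298*y) = -298*y*(299 + y))
-31302/f(B) = -31302*(-1/(78076*(299 + 262))) = -31302/((-298*262*561)) = -31302/(-43800636) = -31302*(-1/43800636) = 5217/7300106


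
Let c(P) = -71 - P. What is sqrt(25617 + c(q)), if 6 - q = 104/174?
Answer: 4*sqrt(12082299)/87 ≈ 159.81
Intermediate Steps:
q = 470/87 (q = 6 - 104/174 = 6 - 1*52/87 = 6 - 52/87 = 470/87 ≈ 5.4023)
sqrt(25617 + c(q)) = sqrt(25617 + (-71 - 1*470/87)) = sqrt(25617 + (-71 - 470/87)) = sqrt(25617 - 6647/87) = sqrt(2222032/87) = 4*sqrt(12082299)/87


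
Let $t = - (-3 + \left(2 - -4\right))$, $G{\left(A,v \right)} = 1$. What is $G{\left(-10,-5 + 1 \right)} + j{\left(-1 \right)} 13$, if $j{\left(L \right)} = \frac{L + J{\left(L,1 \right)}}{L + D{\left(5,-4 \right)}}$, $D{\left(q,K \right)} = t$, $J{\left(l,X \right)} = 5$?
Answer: $-12$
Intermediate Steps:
$t = -3$ ($t = - (-3 + \left(2 + 4\right)) = - (-3 + 6) = \left(-1\right) 3 = -3$)
$D{\left(q,K \right)} = -3$
$j{\left(L \right)} = \frac{5 + L}{-3 + L}$ ($j{\left(L \right)} = \frac{L + 5}{L - 3} = \frac{5 + L}{-3 + L}$)
$G{\left(-10,-5 + 1 \right)} + j{\left(-1 \right)} 13 = 1 + \frac{5 - 1}{-3 - 1} \cdot 13 = 1 + \frac{1}{-4} \cdot 4 \cdot 13 = 1 + \left(- \frac{1}{4}\right) 4 \cdot 13 = 1 - 13 = -12$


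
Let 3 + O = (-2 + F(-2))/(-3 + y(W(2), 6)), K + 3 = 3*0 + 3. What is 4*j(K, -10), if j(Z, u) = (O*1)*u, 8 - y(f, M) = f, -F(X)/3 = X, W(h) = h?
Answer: 200/3 ≈ 66.667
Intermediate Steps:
K = 0 (K = -3 + (3*0 + 3) = -3 + (0 + 3) = -3 + 3 = 0)
F(X) = -3*X
y(f, M) = 8 - f
O = -5/3 (O = -3 + (-2 - 3*(-2))/(-3 + (8 - 1*2)) = -3 + (-2 + 6)/(-3 + (8 - 2)) = -3 + 4/(-3 + 6) = -3 + 4/3 = -5/3 ≈ -1.6667)
j(Z, u) = -5*u/3 (j(Z, u) = (-5/3*1)*u = -5*u/3)
4*j(K, -10) = 4*(-5/3*(-10)) = 4*(50/3) = 200/3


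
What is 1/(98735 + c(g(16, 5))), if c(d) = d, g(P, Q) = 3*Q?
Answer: 1/98750 ≈ 1.0127e-5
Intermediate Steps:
1/(98735 + c(g(16, 5))) = 1/(98735 + 3*5) = 1/(98735 + 15) = 1/98750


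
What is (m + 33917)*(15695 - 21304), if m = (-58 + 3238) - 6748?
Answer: -170227541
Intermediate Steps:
m = -3568 (m = 3180 - 6748 = -3568)
(m + 33917)*(15695 - 21304) = (-3568 + 33917)*(15695 - 21304) = 30349*(-5609) = -170227541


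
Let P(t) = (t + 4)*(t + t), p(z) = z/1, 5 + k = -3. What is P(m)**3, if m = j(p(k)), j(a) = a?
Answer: 262144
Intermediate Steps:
k = -8 (k = -5 - 3 = -8)
p(z) = z (p(z) = z*1 = z)
m = -8
P(t) = 2*t*(4 + t) (P(t) = (4 + t)*(2*t) = 2*t*(4 + t))
P(m)**3 = (2*(-8)*(4 - 8))**3 = (2*(-8)*(-4))**3 = 64**3 = 262144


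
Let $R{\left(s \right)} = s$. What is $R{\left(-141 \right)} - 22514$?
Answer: $-22655$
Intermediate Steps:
$R{\left(-141 \right)} - 22514 = -141 - 22514 = -22655$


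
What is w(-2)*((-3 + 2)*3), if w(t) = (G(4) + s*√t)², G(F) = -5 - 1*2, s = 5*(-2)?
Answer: 453 - 420*I*√2 ≈ 453.0 - 593.97*I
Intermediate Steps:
s = -10
G(F) = -7 (G(F) = -5 - 2 = -7)
w(t) = (-7 - 10*√t)²
w(-2)*((-3 + 2)*3) = (7 + 10*√(-2))²*((-3 + 2)*3) = (7 + 10*(I*√2))²*(-1*3) = (7 + 10*I*√2)²*(-3) = -3*(7 + 10*I*√2)²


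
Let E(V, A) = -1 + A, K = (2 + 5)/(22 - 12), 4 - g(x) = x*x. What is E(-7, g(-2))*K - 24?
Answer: -247/10 ≈ -24.700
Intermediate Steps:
g(x) = 4 - x² (g(x) = 4 - x*x = 4 - x²)
K = 7/10 ≈ 0.70000
E(-7, g(-2))*K - 24 = (-1 + (4 - 1*(-2)²))*(7/10) - 24 = (-1 + (4 - 1*4))*(7/10) - 24 = (-1 + (4 - 4))*(7/10) - 24 = (-1 + 0)*(7/10) - 24 = -1*7/10 - 24 = -7/10 - 24 = -247/10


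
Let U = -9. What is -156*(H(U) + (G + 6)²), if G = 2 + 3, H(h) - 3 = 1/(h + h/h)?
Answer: -38649/2 ≈ -19325.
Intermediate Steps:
H(h) = 3 + 1/(1 + h) (H(h) = 3 + 1/(h + h/h) = 3 + 1/(h + 1) = 3 + 1/(1 + h))
G = 5
-156*(H(U) + (G + 6)²) = -156*((4 + 3*(-9))/(1 - 9) + (5 + 6)²) = -156*((4 - 27)/(-8) + 11²) = -156*(-⅛*(-23) + 121) = -156*(23/8 + 121) = -156*991/8 = -38649/2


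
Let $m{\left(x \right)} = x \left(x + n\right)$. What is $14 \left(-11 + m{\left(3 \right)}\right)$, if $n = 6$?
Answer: $224$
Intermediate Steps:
$m{\left(x \right)} = x \left(6 + x\right)$ ($m{\left(x \right)} = x \left(x + 6\right) = x \left(6 + x\right)$)
$14 \left(-11 + m{\left(3 \right)}\right) = 14 \left(-11 + 3 \left(6 + 3\right)\right) = 14 \left(-11 + 3 \cdot 9\right) = 14 \left(-11 + 27\right) = 14 \cdot 16 = 224$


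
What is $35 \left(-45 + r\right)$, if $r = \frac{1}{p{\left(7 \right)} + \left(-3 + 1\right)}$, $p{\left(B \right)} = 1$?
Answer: $-1610$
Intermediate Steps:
$r = -1$ ($r = \frac{1}{1 + \left(-3 + 1\right)} = \frac{1}{1 - 2} = \frac{1}{-1} = -1$)
$35 \left(-45 + r\right) = 35 \left(-45 - 1\right) = 35 \left(-46\right) = -1610$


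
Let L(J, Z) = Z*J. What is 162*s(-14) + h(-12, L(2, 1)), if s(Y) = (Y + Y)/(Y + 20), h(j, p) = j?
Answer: -768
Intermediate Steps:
L(J, Z) = J*Z
s(Y) = 2*Y/(20 + Y) (s(Y) = (2*Y)/(20 + Y) = 2*Y/(20 + Y))
162*s(-14) + h(-12, L(2, 1)) = 162*(2*(-14)/(20 - 14)) - 12 = 162*(2*(-14)/6) - 12 = 162*(2*(-14)*(1/6)) - 12 = 162*(-14/3) - 12 = -756 - 12 = -768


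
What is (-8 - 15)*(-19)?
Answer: 437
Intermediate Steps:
(-8 - 15)*(-19) = -23*(-19) = 437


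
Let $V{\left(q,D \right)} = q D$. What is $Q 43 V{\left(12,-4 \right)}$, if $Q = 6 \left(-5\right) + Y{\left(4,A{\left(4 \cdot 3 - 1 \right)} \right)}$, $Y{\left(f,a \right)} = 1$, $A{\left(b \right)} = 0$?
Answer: $59856$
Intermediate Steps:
$V{\left(q,D \right)} = D q$
$Q = -29$ ($Q = 6 \left(-5\right) + 1 = -30 + 1 = -29$)
$Q 43 V{\left(12,-4 \right)} = \left(-29\right) 43 \left(\left(-4\right) 12\right) = \left(-1247\right) \left(-48\right) = 59856$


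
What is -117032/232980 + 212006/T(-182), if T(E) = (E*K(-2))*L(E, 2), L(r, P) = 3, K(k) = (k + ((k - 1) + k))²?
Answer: -2188509667/259714455 ≈ -8.4266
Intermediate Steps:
K(k) = (-1 + 3*k)² (K(k) = (k + ((-1 + k) + k))² = (k + (-1 + 2*k))² = (-1 + 3*k)²)
T(E) = 147*E (T(E) = (E*(-1 + 3*(-2))²)*3 = (E*(-1 - 6)²)*3 = (E*(-7)²)*3 = (E*49)*3 = (49*E)*3 = 147*E)
-117032/232980 + 212006/T(-182) = -117032/232980 + 212006/((147*(-182))) = -117032*1/232980 + 212006/(-26754) = -29258/58245 + 212006*(-1/26754) = -29258/58245 - 106003/13377 = -2188509667/259714455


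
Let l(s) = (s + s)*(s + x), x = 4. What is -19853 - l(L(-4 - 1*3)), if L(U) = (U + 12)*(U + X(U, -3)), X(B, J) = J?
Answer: -24453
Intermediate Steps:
L(U) = (-3 + U)*(12 + U) (L(U) = (U + 12)*(U - 3) = (12 + U)*(-3 + U) = (-3 + U)*(12 + U))
l(s) = 2*s*(4 + s) (l(s) = (s + s)*(s + 4) = (2*s)*(4 + s) = 2*s*(4 + s))
-19853 - l(L(-4 - 1*3)) = -19853 - 2*(-36 + (-4 - 1*3)**2 + 9*(-4 - 1*3))*(4 + (-36 + (-4 - 1*3)**2 + 9*(-4 - 1*3))) = -19853 - 2*(-36 + (-4 - 3)**2 + 9*(-4 - 3))*(4 + (-36 + (-4 - 3)**2 + 9*(-4 - 3))) = -19853 - 2*(-36 + (-7)**2 + 9*(-7))*(4 + (-36 + (-7)**2 + 9*(-7))) = -19853 - 2*(-36 + 49 - 63)*(4 + (-36 + 49 - 63)) = -19853 - 2*(-50)*(4 - 50) = -19853 - 2*(-50)*(-46) = -19853 - 1*4600 = -19853 - 4600 = -24453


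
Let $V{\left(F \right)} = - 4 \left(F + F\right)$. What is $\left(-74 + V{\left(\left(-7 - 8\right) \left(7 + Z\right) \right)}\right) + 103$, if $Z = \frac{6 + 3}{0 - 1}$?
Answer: $-211$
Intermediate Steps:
$Z = -9$ ($Z = \frac{9}{-1} = 9 \left(-1\right) = -9$)
$V{\left(F \right)} = - 8 F$ ($V{\left(F \right)} = - 4 \cdot 2 F = - 8 F$)
$\left(-74 + V{\left(\left(-7 - 8\right) \left(7 + Z\right) \right)}\right) + 103 = \left(-74 - 8 \left(-7 - 8\right) \left(7 - 9\right)\right) + 103 = \left(-74 - 8 \left(\left(-15\right) \left(-2\right)\right)\right) + 103 = \left(-74 - 240\right) + 103 = -314 + 103 = -211$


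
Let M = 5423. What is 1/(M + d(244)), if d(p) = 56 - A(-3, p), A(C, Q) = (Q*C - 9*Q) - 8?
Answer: 1/8415 ≈ 0.00011884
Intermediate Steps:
A(C, Q) = -8 - 9*Q + C*Q (A(C, Q) = (C*Q - 9*Q) - 8 = (-9*Q + C*Q) - 8 = -8 - 9*Q + C*Q)
d(p) = 64 + 12*p (d(p) = 56 - (-8 - 9*p - 3*p) = 56 - (-8 - 12*p) = 56 + (8 + 12*p) = 64 + 12*p)
1/(M + d(244)) = 1/(5423 + (64 + 12*244)) = 1/(5423 + (64 + 2928)) = 1/(5423 + 2992) = 1/8415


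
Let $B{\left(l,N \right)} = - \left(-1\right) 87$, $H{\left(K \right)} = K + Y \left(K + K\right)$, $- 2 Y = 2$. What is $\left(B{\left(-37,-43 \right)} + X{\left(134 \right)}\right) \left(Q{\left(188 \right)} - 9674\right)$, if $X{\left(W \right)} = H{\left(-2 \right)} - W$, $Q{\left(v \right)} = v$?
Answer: $426870$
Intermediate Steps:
$Y = -1$ ($Y = \left(- \frac{1}{2}\right) 2 = -1$)
$H{\left(K \right)} = - K$ ($H{\left(K \right)} = K - \left(K + K\right) = K - 2 K = - K$)
$B{\left(l,N \right)} = 87$ ($B{\left(l,N \right)} = \left(-1\right) \left(-87\right) = 87$)
$X{\left(W \right)} = 2 - W$ ($X{\left(W \right)} = \left(-1\right) \left(-2\right) - W = 2 - W$)
$\left(B{\left(-37,-43 \right)} + X{\left(134 \right)}\right) \left(Q{\left(188 \right)} - 9674\right) = \left(87 + \left(2 - 134\right)\right) \left(188 - 9674\right) = \left(87 + \left(2 - 134\right)\right) \left(-9486\right) = \left(87 - 132\right) \left(-9486\right) = \left(-45\right) \left(-9486\right) = 426870$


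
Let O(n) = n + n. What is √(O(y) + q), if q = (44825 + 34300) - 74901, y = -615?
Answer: √2994 ≈ 54.717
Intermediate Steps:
q = 4224 (q = 79125 - 74901 = 4224)
O(n) = 2*n
√(O(y) + q) = √(2*(-615) + 4224) = √(-1230 + 4224) = √2994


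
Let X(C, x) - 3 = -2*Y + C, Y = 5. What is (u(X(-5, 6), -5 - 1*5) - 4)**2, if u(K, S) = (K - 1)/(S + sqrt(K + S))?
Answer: (216*sqrt(22) + 377*I)/(2*(10*sqrt(22) + 39*I)) ≈ 8.3611 - 2.9332*I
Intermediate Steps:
X(C, x) = -7 + C (X(C, x) = 3 + (-2*5 + C) = 3 + (-10 + C) = -7 + C)
u(K, S) = (-1 + K)/(S + sqrt(K + S))
(u(X(-5, 6), -5 - 1*5) - 4)**2 = ((-1 + (-7 - 5))/((-5 - 1*5) + sqrt((-7 - 5) + (-5 - 1*5))) - 4)**2 = ((-1 - 12)/((-5 - 5) + sqrt(-12 + (-5 - 5))) - 4)**2 = (-13/(-10 + sqrt(-12 - 10)) - 4)**2 = (-13/(-10 + sqrt(-22)) - 4)**2 = (-13/(-10 + I*sqrt(22)) - 4)**2 = (-4 - 13/(-10 + I*sqrt(22)))**2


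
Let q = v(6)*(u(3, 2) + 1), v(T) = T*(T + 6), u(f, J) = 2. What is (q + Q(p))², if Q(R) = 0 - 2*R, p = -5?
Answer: 51076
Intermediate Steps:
Q(R) = -2*R
v(T) = T*(6 + T)
q = 216 (q = (6*(6 + 6))*(2 + 1) = (6*12)*3 = 72*3 = 216)
(q + Q(p))² = (216 - 2*(-5))² = (216 + 10)² = 226² = 51076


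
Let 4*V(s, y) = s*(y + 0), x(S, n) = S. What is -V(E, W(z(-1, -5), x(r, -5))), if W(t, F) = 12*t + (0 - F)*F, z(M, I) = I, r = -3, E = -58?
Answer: -2001/2 ≈ -1000.5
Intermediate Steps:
W(t, F) = -F² + 12*t (W(t, F) = 12*t + (-F)*F = 12*t - F² = -F² + 12*t)
V(s, y) = s*y/4 (V(s, y) = (s*(y + 0))/4 = (s*y)/4 = s*y/4)
-V(E, W(z(-1, -5), x(r, -5))) = -(-58)*(-1*(-3)² + 12*(-5))/4 = -(-58)*(-1*9 - 60)/4 = -(-58)*(-9 - 60)/4 = -(-58)*(-69)/4 = -1*2001/2 = -2001/2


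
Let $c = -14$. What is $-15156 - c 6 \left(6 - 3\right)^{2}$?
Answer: $-14400$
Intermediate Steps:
$-15156 - c 6 \left(6 - 3\right)^{2} = -15156 - \left(-14\right) 6 \left(6 - 3\right)^{2} = -15156 - - 84 \cdot 3^{2} = -15156 - \left(-84\right) 9 = -15156 - -756 = -15156 + 756 = -14400$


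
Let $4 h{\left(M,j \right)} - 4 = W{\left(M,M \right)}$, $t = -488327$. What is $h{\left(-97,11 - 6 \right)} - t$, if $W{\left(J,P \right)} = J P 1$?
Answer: $\frac{1962721}{4} \approx 4.9068 \cdot 10^{5}$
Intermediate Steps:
$W{\left(J,P \right)} = J P$
$h{\left(M,j \right)} = 1 + \frac{M^{2}}{4}$ ($h{\left(M,j \right)} = 1 + \frac{M M}{4} = 1 + \frac{M^{2}}{4}$)
$h{\left(-97,11 - 6 \right)} - t = \left(1 + \frac{\left(-97\right)^{2}}{4}\right) - -488327 = \left(1 + \frac{1}{4} \cdot 9409\right) + 488327 = \left(1 + \frac{9409}{4}\right) + 488327 = \frac{9413}{4} + 488327 = \frac{1962721}{4}$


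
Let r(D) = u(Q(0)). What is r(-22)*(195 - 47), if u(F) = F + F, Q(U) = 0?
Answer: 0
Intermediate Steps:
u(F) = 2*F
r(D) = 0 (r(D) = 2*0 = 0)
r(-22)*(195 - 47) = 0*(195 - 47) = 0*148 = 0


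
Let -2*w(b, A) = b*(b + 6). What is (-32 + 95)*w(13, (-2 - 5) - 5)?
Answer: -15561/2 ≈ -7780.5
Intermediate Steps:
w(b, A) = -b*(6 + b)/2 (w(b, A) = -b*(b + 6)/2 = -b*(6 + b)/2)
(-32 + 95)*w(13, (-2 - 5) - 5) = (-32 + 95)*(-½*13*(6 + 13)) = 63*(-½*13*19) = 63*(-247/2) = -15561/2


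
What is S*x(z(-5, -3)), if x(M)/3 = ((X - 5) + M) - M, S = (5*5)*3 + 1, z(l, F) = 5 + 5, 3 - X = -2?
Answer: 0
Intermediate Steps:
X = 5 (X = 3 - 1*(-2) = 3 + 2 = 5)
z(l, F) = 10
S = 76 (S = 25*3 + 1 = 75 + 1 = 76)
x(M) = 0 (x(M) = 3*(((5 - 5) + M) - M) = 3*((0 + M) - M) = 3*(M - M) = 3*0 = 0)
S*x(z(-5, -3)) = 76*0 = 0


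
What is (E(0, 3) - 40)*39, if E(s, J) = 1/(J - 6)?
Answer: -1573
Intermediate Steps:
E(s, J) = 1/(-6 + J)
(E(0, 3) - 40)*39 = (1/(-6 + 3) - 40)*39 = (1/(-3) - 40)*39 = (-1/3 - 40)*39 = -121/3*39 = -1573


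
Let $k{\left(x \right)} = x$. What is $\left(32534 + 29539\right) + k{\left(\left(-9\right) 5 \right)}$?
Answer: $62028$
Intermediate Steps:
$\left(32534 + 29539\right) + k{\left(\left(-9\right) 5 \right)} = \left(32534 + 29539\right) - 45 = 62073 - 45 = 62028$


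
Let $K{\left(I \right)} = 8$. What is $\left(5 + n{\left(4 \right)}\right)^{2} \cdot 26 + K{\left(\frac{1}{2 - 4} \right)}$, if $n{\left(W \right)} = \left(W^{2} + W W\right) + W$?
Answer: $43714$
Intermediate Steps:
$n{\left(W \right)} = W + 2 W^{2}$ ($n{\left(W \right)} = \left(W^{2} + W^{2}\right) + W = 2 W^{2} + W = W + 2 W^{2}$)
$\left(5 + n{\left(4 \right)}\right)^{2} \cdot 26 + K{\left(\frac{1}{2 - 4} \right)} = \left(5 + 4 \left(1 + 2 \cdot 4\right)\right)^{2} \cdot 26 + 8 = \left(5 + 4 \left(1 + 8\right)\right)^{2} \cdot 26 + 8 = \left(5 + 4 \cdot 9\right)^{2} \cdot 26 + 8 = \left(5 + 36\right)^{2} \cdot 26 + 8 = 41^{2} \cdot 26 + 8 = 1681 \cdot 26 + 8 = 43706 + 8 = 43714$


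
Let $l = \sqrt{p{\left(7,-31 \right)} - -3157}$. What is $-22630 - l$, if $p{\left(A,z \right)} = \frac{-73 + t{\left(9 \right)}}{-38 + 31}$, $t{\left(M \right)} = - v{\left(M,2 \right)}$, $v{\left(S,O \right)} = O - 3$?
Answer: $-22630 - \frac{\sqrt{155197}}{7} \approx -22686.0$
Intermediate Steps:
$v{\left(S,O \right)} = -3 + O$
$t{\left(M \right)} = 1$ ($t{\left(M \right)} = - (-3 + 2) = \left(-1\right) \left(-1\right) = 1$)
$p{\left(A,z \right)} = \frac{72}{7}$ ($p{\left(A,z \right)} = \frac{-73 + 1}{-38 + 31} = - \frac{72}{-7} = \left(-72\right) \left(- \frac{1}{7}\right) = \frac{72}{7}$)
$l = \frac{\sqrt{155197}}{7}$ ($l = \sqrt{\frac{72}{7} - -3157} = \sqrt{\frac{72}{7} + 3157} = \sqrt{\frac{22171}{7}} = \frac{\sqrt{155197}}{7} \approx 56.279$)
$-22630 - l = -22630 - \frac{\sqrt{155197}}{7}$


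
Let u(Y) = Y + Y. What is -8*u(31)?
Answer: -496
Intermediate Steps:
u(Y) = 2*Y
-8*u(31) = -16*31 = -8*62 = -496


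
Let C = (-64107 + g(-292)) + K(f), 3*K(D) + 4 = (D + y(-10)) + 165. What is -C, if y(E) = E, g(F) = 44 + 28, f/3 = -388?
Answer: 193118/3 ≈ 64373.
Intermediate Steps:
f = -1164 (f = 3*(-388) = -1164)
g(F) = 72
K(D) = 151/3 + D/3 (K(D) = -4/3 + ((D - 10) + 165)/3 = -4/3 + ((-10 + D) + 165)/3 = -4/3 + (155 + D)/3 = -4/3 + (155/3 + D/3) = 151/3 + D/3)
C = -193118/3 (C = (-64107 + 72) + (151/3 + (⅓)*(-1164)) = -64035 + (151/3 - 388) = -64035 - 1013/3 = -193118/3 ≈ -64373.)
-C = -1*(-193118/3) = 193118/3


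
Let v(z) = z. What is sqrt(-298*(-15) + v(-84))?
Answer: sqrt(4386) ≈ 66.227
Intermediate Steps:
sqrt(-298*(-15) + v(-84)) = sqrt(-298*(-15) - 84) = sqrt(4470 - 84) = sqrt(4386)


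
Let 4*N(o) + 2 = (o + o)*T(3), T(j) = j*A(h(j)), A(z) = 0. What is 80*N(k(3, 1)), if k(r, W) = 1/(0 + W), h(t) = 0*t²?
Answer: -40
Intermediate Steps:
h(t) = 0
k(r, W) = 1/W
T(j) = 0 (T(j) = j*0 = 0)
N(o) = -½ (N(o) = -½ + ((o + o)*0)/4 = -½ + ((2*o)*0)/4 = -½ + (¼)*0 = -½ + 0 = -½)
80*N(k(3, 1)) = 80*(-½) = -40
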